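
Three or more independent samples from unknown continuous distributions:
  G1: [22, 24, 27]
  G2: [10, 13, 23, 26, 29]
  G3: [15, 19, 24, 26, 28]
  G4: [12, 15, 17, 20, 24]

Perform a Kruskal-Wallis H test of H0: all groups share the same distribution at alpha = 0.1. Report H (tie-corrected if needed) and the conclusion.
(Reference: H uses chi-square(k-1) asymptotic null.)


Step 1: Combine all N = 18 observations and assign midranks.
sorted (value, group, rank): (10,G2,1), (12,G4,2), (13,G2,3), (15,G3,4.5), (15,G4,4.5), (17,G4,6), (19,G3,7), (20,G4,8), (22,G1,9), (23,G2,10), (24,G1,12), (24,G3,12), (24,G4,12), (26,G2,14.5), (26,G3,14.5), (27,G1,16), (28,G3,17), (29,G2,18)
Step 2: Sum ranks within each group.
R_1 = 37 (n_1 = 3)
R_2 = 46.5 (n_2 = 5)
R_3 = 55 (n_3 = 5)
R_4 = 32.5 (n_4 = 5)
Step 3: H = 12/(N(N+1)) * sum(R_i^2/n_i) - 3(N+1)
     = 12/(18*19) * (37^2/3 + 46.5^2/5 + 55^2/5 + 32.5^2/5) - 3*19
     = 0.035088 * 1705.03 - 57
     = 2.825731.
Step 4: Ties present; correction factor C = 1 - 36/(18^3 - 18) = 0.993808. Corrected H = 2.825731 / 0.993808 = 2.843337.
Step 5: Under H0, H ~ chi^2(3); p-value = 0.416416.
Step 6: alpha = 0.1. fail to reject H0.

H = 2.8433, df = 3, p = 0.416416, fail to reject H0.


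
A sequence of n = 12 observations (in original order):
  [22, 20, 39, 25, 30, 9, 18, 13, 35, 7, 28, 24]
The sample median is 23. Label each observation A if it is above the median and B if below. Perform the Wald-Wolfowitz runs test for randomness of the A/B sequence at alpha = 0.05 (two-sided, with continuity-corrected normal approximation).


Step 1: Compute median = 23; label A = above, B = below.
Labels in order: BBAAABBBABAA  (n_A = 6, n_B = 6)
Step 2: Count runs R = 6.
Step 3: Under H0 (random ordering), E[R] = 2*n_A*n_B/(n_A+n_B) + 1 = 2*6*6/12 + 1 = 7.0000.
        Var[R] = 2*n_A*n_B*(2*n_A*n_B - n_A - n_B) / ((n_A+n_B)^2 * (n_A+n_B-1)) = 4320/1584 = 2.7273.
        SD[R] = 1.6514.
Step 4: Continuity-corrected z = (R + 0.5 - E[R]) / SD[R] = (6 + 0.5 - 7.0000) / 1.6514 = -0.3028.
Step 5: Two-sided p-value via normal approximation = 2*(1 - Phi(|z|)) = 0.762069.
Step 6: alpha = 0.05. fail to reject H0.

R = 6, z = -0.3028, p = 0.762069, fail to reject H0.


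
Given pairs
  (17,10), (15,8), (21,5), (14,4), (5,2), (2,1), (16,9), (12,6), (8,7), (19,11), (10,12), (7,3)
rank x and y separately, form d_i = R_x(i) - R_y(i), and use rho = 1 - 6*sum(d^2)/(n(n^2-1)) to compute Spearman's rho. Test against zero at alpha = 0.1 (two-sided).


Step 1: Rank x and y separately (midranks; no ties here).
rank(x): 17->10, 15->8, 21->12, 14->7, 5->2, 2->1, 16->9, 12->6, 8->4, 19->11, 10->5, 7->3
rank(y): 10->10, 8->8, 5->5, 4->4, 2->2, 1->1, 9->9, 6->6, 7->7, 11->11, 12->12, 3->3
Step 2: d_i = R_x(i) - R_y(i); compute d_i^2.
  (10-10)^2=0, (8-8)^2=0, (12-5)^2=49, (7-4)^2=9, (2-2)^2=0, (1-1)^2=0, (9-9)^2=0, (6-6)^2=0, (4-7)^2=9, (11-11)^2=0, (5-12)^2=49, (3-3)^2=0
sum(d^2) = 116.
Step 3: rho = 1 - 6*116 / (12*(12^2 - 1)) = 1 - 696/1716 = 0.594406.
Step 4: Under H0, t = rho * sqrt((n-2)/(1-rho^2)) = 2.3374 ~ t(10).
Step 5: Two-sided p-value from the t-distribution with 10 df = 0.041521.
Step 6: alpha = 0.1. reject H0.

rho = 0.5944, p = 0.041521, reject H0 at alpha = 0.1.


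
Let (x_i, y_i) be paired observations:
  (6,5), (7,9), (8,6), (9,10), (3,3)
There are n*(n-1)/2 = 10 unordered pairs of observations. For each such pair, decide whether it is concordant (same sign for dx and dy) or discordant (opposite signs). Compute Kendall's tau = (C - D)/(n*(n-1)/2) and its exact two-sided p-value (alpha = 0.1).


Step 1: Enumerate the 10 unordered pairs (i,j) with i<j and classify each by sign(x_j-x_i) * sign(y_j-y_i).
  (1,2):dx=+1,dy=+4->C; (1,3):dx=+2,dy=+1->C; (1,4):dx=+3,dy=+5->C; (1,5):dx=-3,dy=-2->C
  (2,3):dx=+1,dy=-3->D; (2,4):dx=+2,dy=+1->C; (2,5):dx=-4,dy=-6->C; (3,4):dx=+1,dy=+4->C
  (3,5):dx=-5,dy=-3->C; (4,5):dx=-6,dy=-7->C
Step 2: C = 9, D = 1, total pairs = 10.
Step 3: tau = (C - D)/(n(n-1)/2) = (9 - 1)/10 = 0.800000.
Step 4: Exact two-sided p-value (enumerate n! = 120 permutations of y under H0): p = 0.083333.
Step 5: alpha = 0.1. reject H0.

tau_b = 0.8000 (C=9, D=1), p = 0.083333, reject H0.


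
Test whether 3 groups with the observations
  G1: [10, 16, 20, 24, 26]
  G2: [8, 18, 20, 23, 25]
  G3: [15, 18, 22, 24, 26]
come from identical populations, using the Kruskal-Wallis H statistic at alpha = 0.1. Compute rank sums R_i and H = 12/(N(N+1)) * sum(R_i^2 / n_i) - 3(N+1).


Step 1: Combine all N = 15 observations and assign midranks.
sorted (value, group, rank): (8,G2,1), (10,G1,2), (15,G3,3), (16,G1,4), (18,G2,5.5), (18,G3,5.5), (20,G1,7.5), (20,G2,7.5), (22,G3,9), (23,G2,10), (24,G1,11.5), (24,G3,11.5), (25,G2,13), (26,G1,14.5), (26,G3,14.5)
Step 2: Sum ranks within each group.
R_1 = 39.5 (n_1 = 5)
R_2 = 37 (n_2 = 5)
R_3 = 43.5 (n_3 = 5)
Step 3: H = 12/(N(N+1)) * sum(R_i^2/n_i) - 3(N+1)
     = 12/(15*16) * (39.5^2/5 + 37^2/5 + 43.5^2/5) - 3*16
     = 0.050000 * 964.3 - 48
     = 0.215000.
Step 4: Ties present; correction factor C = 1 - 24/(15^3 - 15) = 0.992857. Corrected H = 0.215000 / 0.992857 = 0.216547.
Step 5: Under H0, H ~ chi^2(2); p-value = 0.897382.
Step 6: alpha = 0.1. fail to reject H0.

H = 0.2165, df = 2, p = 0.897382, fail to reject H0.


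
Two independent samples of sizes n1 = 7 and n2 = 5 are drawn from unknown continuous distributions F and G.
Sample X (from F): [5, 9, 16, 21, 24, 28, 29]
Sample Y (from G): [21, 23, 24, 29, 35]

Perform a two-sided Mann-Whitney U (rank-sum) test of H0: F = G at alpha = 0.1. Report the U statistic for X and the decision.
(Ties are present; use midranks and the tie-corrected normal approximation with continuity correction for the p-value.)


Step 1: Combine and sort all 12 observations; assign midranks.
sorted (value, group): (5,X), (9,X), (16,X), (21,X), (21,Y), (23,Y), (24,X), (24,Y), (28,X), (29,X), (29,Y), (35,Y)
ranks: 5->1, 9->2, 16->3, 21->4.5, 21->4.5, 23->6, 24->7.5, 24->7.5, 28->9, 29->10.5, 29->10.5, 35->12
Step 2: Rank sum for X: R1 = 1 + 2 + 3 + 4.5 + 7.5 + 9 + 10.5 = 37.5.
Step 3: U_X = R1 - n1(n1+1)/2 = 37.5 - 7*8/2 = 37.5 - 28 = 9.5.
       U_Y = n1*n2 - U_X = 35 - 9.5 = 25.5.
Step 4: Ties are present, so use the tie-corrected normal approximation (with continuity correction) for the p-value.
Step 5: p-value = 0.220788; compare to alpha = 0.1. fail to reject H0.

U_X = 9.5, p = 0.220788, fail to reject H0 at alpha = 0.1.


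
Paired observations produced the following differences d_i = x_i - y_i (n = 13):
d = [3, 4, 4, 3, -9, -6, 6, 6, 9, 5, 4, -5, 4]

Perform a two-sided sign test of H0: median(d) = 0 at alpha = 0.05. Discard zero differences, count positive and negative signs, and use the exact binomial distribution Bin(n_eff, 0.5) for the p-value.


Step 1: Discard zero differences. Original n = 13; n_eff = number of nonzero differences = 13.
Nonzero differences (with sign): +3, +4, +4, +3, -9, -6, +6, +6, +9, +5, +4, -5, +4
Step 2: Count signs: positive = 10, negative = 3.
Step 3: Under H0: P(positive) = 0.5, so the number of positives S ~ Bin(13, 0.5).
Step 4: Two-sided exact p-value = sum of Bin(13,0.5) probabilities at or below the observed probability = 0.092285.
Step 5: alpha = 0.05. fail to reject H0.

n_eff = 13, pos = 10, neg = 3, p = 0.092285, fail to reject H0.


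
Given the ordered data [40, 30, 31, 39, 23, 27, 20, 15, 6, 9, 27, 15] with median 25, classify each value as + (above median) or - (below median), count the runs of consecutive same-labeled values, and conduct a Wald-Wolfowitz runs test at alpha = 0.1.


Step 1: Compute median = 25; label A = above, B = below.
Labels in order: AAAABABBBBAB  (n_A = 6, n_B = 6)
Step 2: Count runs R = 6.
Step 3: Under H0 (random ordering), E[R] = 2*n_A*n_B/(n_A+n_B) + 1 = 2*6*6/12 + 1 = 7.0000.
        Var[R] = 2*n_A*n_B*(2*n_A*n_B - n_A - n_B) / ((n_A+n_B)^2 * (n_A+n_B-1)) = 4320/1584 = 2.7273.
        SD[R] = 1.6514.
Step 4: Continuity-corrected z = (R + 0.5 - E[R]) / SD[R] = (6 + 0.5 - 7.0000) / 1.6514 = -0.3028.
Step 5: Two-sided p-value via normal approximation = 2*(1 - Phi(|z|)) = 0.762069.
Step 6: alpha = 0.1. fail to reject H0.

R = 6, z = -0.3028, p = 0.762069, fail to reject H0.


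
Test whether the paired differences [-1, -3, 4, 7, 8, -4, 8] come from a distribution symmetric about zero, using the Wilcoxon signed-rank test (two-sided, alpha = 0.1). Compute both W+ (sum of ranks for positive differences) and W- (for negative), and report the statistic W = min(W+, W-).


Step 1: Drop any zero differences (none here) and take |d_i|.
|d| = [1, 3, 4, 7, 8, 4, 8]
Step 2: Midrank |d_i| (ties get averaged ranks).
ranks: |1|->1, |3|->2, |4|->3.5, |7|->5, |8|->6.5, |4|->3.5, |8|->6.5
Step 3: Attach original signs; sum ranks with positive sign and with negative sign.
W+ = 3.5 + 5 + 6.5 + 6.5 = 21.5
W- = 1 + 2 + 3.5 = 6.5
(Check: W+ + W- = 28 should equal n(n+1)/2 = 28.)
Step 4: Test statistic W = min(W+, W-) = 6.5.
Step 5: Ties in |d|, so use the tie-corrected normal approximation.
        E[W] = n(n+1)/4 = 7*8/4 = 14.
        Tie groups: |d|=4 (t=2), |d|=8 (t=2); sum(t^3 - t) = 12.
        Var[W] = n(n+1)(2n+1)/24 - sum(t^3-t)/48 = 840/24 - 12/48 = 34.75.
        z = (W - E[W]) / sqrt(Var[W]) = (6.5 - 14) / 5.8949 = -1.2723.
        Two-sided p = 2*Phi(z) = 0.203272.
Step 6: alpha = 0.1. fail to reject H0.

W+ = 21.5, W- = 6.5, W = min = 6.5, p = 0.203272, fail to reject H0.


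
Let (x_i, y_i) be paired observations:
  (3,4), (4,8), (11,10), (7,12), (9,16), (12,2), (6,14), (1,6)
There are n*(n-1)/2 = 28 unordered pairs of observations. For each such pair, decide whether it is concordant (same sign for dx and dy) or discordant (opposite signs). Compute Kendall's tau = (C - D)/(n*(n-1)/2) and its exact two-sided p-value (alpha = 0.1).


Step 1: Enumerate the 28 unordered pairs (i,j) with i<j and classify each by sign(x_j-x_i) * sign(y_j-y_i).
  (1,2):dx=+1,dy=+4->C; (1,3):dx=+8,dy=+6->C; (1,4):dx=+4,dy=+8->C; (1,5):dx=+6,dy=+12->C
  (1,6):dx=+9,dy=-2->D; (1,7):dx=+3,dy=+10->C; (1,8):dx=-2,dy=+2->D; (2,3):dx=+7,dy=+2->C
  (2,4):dx=+3,dy=+4->C; (2,5):dx=+5,dy=+8->C; (2,6):dx=+8,dy=-6->D; (2,7):dx=+2,dy=+6->C
  (2,8):dx=-3,dy=-2->C; (3,4):dx=-4,dy=+2->D; (3,5):dx=-2,dy=+6->D; (3,6):dx=+1,dy=-8->D
  (3,7):dx=-5,dy=+4->D; (3,8):dx=-10,dy=-4->C; (4,5):dx=+2,dy=+4->C; (4,6):dx=+5,dy=-10->D
  (4,7):dx=-1,dy=+2->D; (4,8):dx=-6,dy=-6->C; (5,6):dx=+3,dy=-14->D; (5,7):dx=-3,dy=-2->C
  (5,8):dx=-8,dy=-10->C; (6,7):dx=-6,dy=+12->D; (6,8):dx=-11,dy=+4->D; (7,8):dx=-5,dy=-8->C
Step 2: C = 16, D = 12, total pairs = 28.
Step 3: tau = (C - D)/(n(n-1)/2) = (16 - 12)/28 = 0.142857.
Step 4: Exact two-sided p-value (enumerate n! = 40320 permutations of y under H0): p = 0.719544.
Step 5: alpha = 0.1. fail to reject H0.

tau_b = 0.1429 (C=16, D=12), p = 0.719544, fail to reject H0.


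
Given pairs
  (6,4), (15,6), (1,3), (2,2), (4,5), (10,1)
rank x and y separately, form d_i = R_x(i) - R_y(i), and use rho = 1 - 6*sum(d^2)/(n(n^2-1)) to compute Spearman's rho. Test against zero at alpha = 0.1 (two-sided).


Step 1: Rank x and y separately (midranks; no ties here).
rank(x): 6->4, 15->6, 1->1, 2->2, 4->3, 10->5
rank(y): 4->4, 6->6, 3->3, 2->2, 5->5, 1->1
Step 2: d_i = R_x(i) - R_y(i); compute d_i^2.
  (4-4)^2=0, (6-6)^2=0, (1-3)^2=4, (2-2)^2=0, (3-5)^2=4, (5-1)^2=16
sum(d^2) = 24.
Step 3: rho = 1 - 6*24 / (6*(6^2 - 1)) = 1 - 144/210 = 0.314286.
Step 4: Under H0, t = rho * sqrt((n-2)/(1-rho^2)) = 0.6621 ~ t(4).
Step 5: Two-sided p-value from the t-distribution with 4 df = 0.544093.
Step 6: alpha = 0.1. fail to reject H0.

rho = 0.3143, p = 0.544093, fail to reject H0 at alpha = 0.1.


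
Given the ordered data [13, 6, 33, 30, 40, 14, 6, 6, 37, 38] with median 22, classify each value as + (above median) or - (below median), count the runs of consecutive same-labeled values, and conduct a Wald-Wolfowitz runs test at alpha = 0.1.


Step 1: Compute median = 22; label A = above, B = below.
Labels in order: BBAAABBBAA  (n_A = 5, n_B = 5)
Step 2: Count runs R = 4.
Step 3: Under H0 (random ordering), E[R] = 2*n_A*n_B/(n_A+n_B) + 1 = 2*5*5/10 + 1 = 6.0000.
        Var[R] = 2*n_A*n_B*(2*n_A*n_B - n_A - n_B) / ((n_A+n_B)^2 * (n_A+n_B-1)) = 2000/900 = 2.2222.
        SD[R] = 1.4907.
Step 4: Continuity-corrected z = (R + 0.5 - E[R]) / SD[R] = (4 + 0.5 - 6.0000) / 1.4907 = -1.0062.
Step 5: Two-sided p-value via normal approximation = 2*(1 - Phi(|z|)) = 0.314305.
Step 6: alpha = 0.1. fail to reject H0.

R = 4, z = -1.0062, p = 0.314305, fail to reject H0.


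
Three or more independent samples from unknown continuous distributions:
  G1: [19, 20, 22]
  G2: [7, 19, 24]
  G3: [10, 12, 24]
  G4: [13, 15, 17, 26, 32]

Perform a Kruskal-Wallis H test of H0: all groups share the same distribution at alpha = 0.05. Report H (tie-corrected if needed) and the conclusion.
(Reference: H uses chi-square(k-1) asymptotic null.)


Step 1: Combine all N = 14 observations and assign midranks.
sorted (value, group, rank): (7,G2,1), (10,G3,2), (12,G3,3), (13,G4,4), (15,G4,5), (17,G4,6), (19,G1,7.5), (19,G2,7.5), (20,G1,9), (22,G1,10), (24,G2,11.5), (24,G3,11.5), (26,G4,13), (32,G4,14)
Step 2: Sum ranks within each group.
R_1 = 26.5 (n_1 = 3)
R_2 = 20 (n_2 = 3)
R_3 = 16.5 (n_3 = 3)
R_4 = 42 (n_4 = 5)
Step 3: H = 12/(N(N+1)) * sum(R_i^2/n_i) - 3(N+1)
     = 12/(14*15) * (26.5^2/3 + 20^2/3 + 16.5^2/3 + 42^2/5) - 3*15
     = 0.057143 * 810.967 - 45
     = 1.340952.
Step 4: Ties present; correction factor C = 1 - 12/(14^3 - 14) = 0.995604. Corrected H = 1.340952 / 0.995604 = 1.346873.
Step 5: Under H0, H ~ chi^2(3); p-value = 0.718034.
Step 6: alpha = 0.05. fail to reject H0.

H = 1.3469, df = 3, p = 0.718034, fail to reject H0.


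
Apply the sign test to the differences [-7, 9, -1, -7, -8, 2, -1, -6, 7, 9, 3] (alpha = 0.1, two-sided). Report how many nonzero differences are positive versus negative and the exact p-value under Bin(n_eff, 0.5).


Step 1: Discard zero differences. Original n = 11; n_eff = number of nonzero differences = 11.
Nonzero differences (with sign): -7, +9, -1, -7, -8, +2, -1, -6, +7, +9, +3
Step 2: Count signs: positive = 5, negative = 6.
Step 3: Under H0: P(positive) = 0.5, so the number of positives S ~ Bin(11, 0.5).
Step 4: Two-sided exact p-value = sum of Bin(11,0.5) probabilities at or below the observed probability = 1.000000.
Step 5: alpha = 0.1. fail to reject H0.

n_eff = 11, pos = 5, neg = 6, p = 1.000000, fail to reject H0.


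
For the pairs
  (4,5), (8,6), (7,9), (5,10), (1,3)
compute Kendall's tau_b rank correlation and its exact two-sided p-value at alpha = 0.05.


Step 1: Enumerate the 10 unordered pairs (i,j) with i<j and classify each by sign(x_j-x_i) * sign(y_j-y_i).
  (1,2):dx=+4,dy=+1->C; (1,3):dx=+3,dy=+4->C; (1,4):dx=+1,dy=+5->C; (1,5):dx=-3,dy=-2->C
  (2,3):dx=-1,dy=+3->D; (2,4):dx=-3,dy=+4->D; (2,5):dx=-7,dy=-3->C; (3,4):dx=-2,dy=+1->D
  (3,5):dx=-6,dy=-6->C; (4,5):dx=-4,dy=-7->C
Step 2: C = 7, D = 3, total pairs = 10.
Step 3: tau = (C - D)/(n(n-1)/2) = (7 - 3)/10 = 0.400000.
Step 4: Exact two-sided p-value (enumerate n! = 120 permutations of y under H0): p = 0.483333.
Step 5: alpha = 0.05. fail to reject H0.

tau_b = 0.4000 (C=7, D=3), p = 0.483333, fail to reject H0.


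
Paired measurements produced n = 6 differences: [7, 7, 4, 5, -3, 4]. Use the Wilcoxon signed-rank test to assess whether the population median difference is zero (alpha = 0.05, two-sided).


Step 1: Drop any zero differences (none here) and take |d_i|.
|d| = [7, 7, 4, 5, 3, 4]
Step 2: Midrank |d_i| (ties get averaged ranks).
ranks: |7|->5.5, |7|->5.5, |4|->2.5, |5|->4, |3|->1, |4|->2.5
Step 3: Attach original signs; sum ranks with positive sign and with negative sign.
W+ = 5.5 + 5.5 + 2.5 + 4 + 2.5 = 20
W- = 1 = 1
(Check: W+ + W- = 21 should equal n(n+1)/2 = 21.)
Step 4: Test statistic W = min(W+, W-) = 1.
Step 5: Ties in |d|, so use the tie-corrected normal approximation.
        E[W] = n(n+1)/4 = 6*7/4 = 10.5.
        Tie groups: |d|=4 (t=2), |d|=7 (t=2); sum(t^3 - t) = 12.
        Var[W] = n(n+1)(2n+1)/24 - sum(t^3-t)/48 = 546/24 - 12/48 = 22.5.
        z = (W - E[W]) / sqrt(Var[W]) = (1 - 10.5) / 4.7434 = -2.0028.
        Two-sided p = 2*Phi(z) = 0.045201.
Step 6: alpha = 0.05. reject H0.

W+ = 20, W- = 1, W = min = 1, p = 0.045201, reject H0.


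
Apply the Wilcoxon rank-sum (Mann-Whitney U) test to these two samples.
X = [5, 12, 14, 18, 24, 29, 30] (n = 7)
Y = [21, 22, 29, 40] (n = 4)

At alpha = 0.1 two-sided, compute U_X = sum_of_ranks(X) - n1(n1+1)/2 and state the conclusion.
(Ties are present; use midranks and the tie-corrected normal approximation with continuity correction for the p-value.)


Step 1: Combine and sort all 11 observations; assign midranks.
sorted (value, group): (5,X), (12,X), (14,X), (18,X), (21,Y), (22,Y), (24,X), (29,X), (29,Y), (30,X), (40,Y)
ranks: 5->1, 12->2, 14->3, 18->4, 21->5, 22->6, 24->7, 29->8.5, 29->8.5, 30->10, 40->11
Step 2: Rank sum for X: R1 = 1 + 2 + 3 + 4 + 7 + 8.5 + 10 = 35.5.
Step 3: U_X = R1 - n1(n1+1)/2 = 35.5 - 7*8/2 = 35.5 - 28 = 7.5.
       U_Y = n1*n2 - U_X = 28 - 7.5 = 20.5.
Step 4: Ties are present, so use the tie-corrected normal approximation (with continuity correction) for the p-value.
Step 5: p-value = 0.255756; compare to alpha = 0.1. fail to reject H0.

U_X = 7.5, p = 0.255756, fail to reject H0 at alpha = 0.1.


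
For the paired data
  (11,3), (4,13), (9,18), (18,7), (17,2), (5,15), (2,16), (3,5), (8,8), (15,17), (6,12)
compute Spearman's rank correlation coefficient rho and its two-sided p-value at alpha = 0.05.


Step 1: Rank x and y separately (midranks; no ties here).
rank(x): 11->8, 4->3, 9->7, 18->11, 17->10, 5->4, 2->1, 3->2, 8->6, 15->9, 6->5
rank(y): 3->2, 13->7, 18->11, 7->4, 2->1, 15->8, 16->9, 5->3, 8->5, 17->10, 12->6
Step 2: d_i = R_x(i) - R_y(i); compute d_i^2.
  (8-2)^2=36, (3-7)^2=16, (7-11)^2=16, (11-4)^2=49, (10-1)^2=81, (4-8)^2=16, (1-9)^2=64, (2-3)^2=1, (6-5)^2=1, (9-10)^2=1, (5-6)^2=1
sum(d^2) = 282.
Step 3: rho = 1 - 6*282 / (11*(11^2 - 1)) = 1 - 1692/1320 = -0.281818.
Step 4: Under H0, t = rho * sqrt((n-2)/(1-rho^2)) = -0.8812 ~ t(9).
Step 5: Two-sided p-value from the t-distribution with 9 df = 0.401145.
Step 6: alpha = 0.05. fail to reject H0.

rho = -0.2818, p = 0.401145, fail to reject H0 at alpha = 0.05.


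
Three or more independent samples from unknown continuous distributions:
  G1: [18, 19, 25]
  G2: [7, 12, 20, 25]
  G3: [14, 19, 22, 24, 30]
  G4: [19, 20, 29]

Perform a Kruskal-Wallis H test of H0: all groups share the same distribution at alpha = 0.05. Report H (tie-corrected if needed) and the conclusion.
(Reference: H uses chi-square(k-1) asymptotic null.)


Step 1: Combine all N = 15 observations and assign midranks.
sorted (value, group, rank): (7,G2,1), (12,G2,2), (14,G3,3), (18,G1,4), (19,G1,6), (19,G3,6), (19,G4,6), (20,G2,8.5), (20,G4,8.5), (22,G3,10), (24,G3,11), (25,G1,12.5), (25,G2,12.5), (29,G4,14), (30,G3,15)
Step 2: Sum ranks within each group.
R_1 = 22.5 (n_1 = 3)
R_2 = 24 (n_2 = 4)
R_3 = 45 (n_3 = 5)
R_4 = 28.5 (n_4 = 3)
Step 3: H = 12/(N(N+1)) * sum(R_i^2/n_i) - 3(N+1)
     = 12/(15*16) * (22.5^2/3 + 24^2/4 + 45^2/5 + 28.5^2/3) - 3*16
     = 0.050000 * 988.5 - 48
     = 1.425000.
Step 4: Ties present; correction factor C = 1 - 36/(15^3 - 15) = 0.989286. Corrected H = 1.425000 / 0.989286 = 1.440433.
Step 5: Under H0, H ~ chi^2(3); p-value = 0.696085.
Step 6: alpha = 0.05. fail to reject H0.

H = 1.4404, df = 3, p = 0.696085, fail to reject H0.


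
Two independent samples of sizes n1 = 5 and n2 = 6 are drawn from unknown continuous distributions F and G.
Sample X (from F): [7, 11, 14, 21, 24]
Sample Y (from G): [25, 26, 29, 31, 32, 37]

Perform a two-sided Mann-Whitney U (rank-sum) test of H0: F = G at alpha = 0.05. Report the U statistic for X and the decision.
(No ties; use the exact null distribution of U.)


Step 1: Combine and sort all 11 observations; assign midranks.
sorted (value, group): (7,X), (11,X), (14,X), (21,X), (24,X), (25,Y), (26,Y), (29,Y), (31,Y), (32,Y), (37,Y)
ranks: 7->1, 11->2, 14->3, 21->4, 24->5, 25->6, 26->7, 29->8, 31->9, 32->10, 37->11
Step 2: Rank sum for X: R1 = 1 + 2 + 3 + 4 + 5 = 15.
Step 3: U_X = R1 - n1(n1+1)/2 = 15 - 5*6/2 = 15 - 15 = 0.
       U_Y = n1*n2 - U_X = 30 - 0 = 30.
Step 4: No ties, so the exact null distribution of U (based on enumerating the C(11,5) = 462 equally likely rank assignments) gives the two-sided p-value.
Step 5: p-value = 0.004329; compare to alpha = 0.05. reject H0.

U_X = 0, p = 0.004329, reject H0 at alpha = 0.05.


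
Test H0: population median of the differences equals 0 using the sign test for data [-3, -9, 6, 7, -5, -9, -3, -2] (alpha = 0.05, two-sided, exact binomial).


Step 1: Discard zero differences. Original n = 8; n_eff = number of nonzero differences = 8.
Nonzero differences (with sign): -3, -9, +6, +7, -5, -9, -3, -2
Step 2: Count signs: positive = 2, negative = 6.
Step 3: Under H0: P(positive) = 0.5, so the number of positives S ~ Bin(8, 0.5).
Step 4: Two-sided exact p-value = sum of Bin(8,0.5) probabilities at or below the observed probability = 0.289062.
Step 5: alpha = 0.05. fail to reject H0.

n_eff = 8, pos = 2, neg = 6, p = 0.289062, fail to reject H0.


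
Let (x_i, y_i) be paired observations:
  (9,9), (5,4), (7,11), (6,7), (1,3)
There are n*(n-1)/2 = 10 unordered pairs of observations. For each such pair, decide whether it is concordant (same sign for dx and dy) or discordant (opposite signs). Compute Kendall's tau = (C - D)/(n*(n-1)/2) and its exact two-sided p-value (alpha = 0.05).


Step 1: Enumerate the 10 unordered pairs (i,j) with i<j and classify each by sign(x_j-x_i) * sign(y_j-y_i).
  (1,2):dx=-4,dy=-5->C; (1,3):dx=-2,dy=+2->D; (1,4):dx=-3,dy=-2->C; (1,5):dx=-8,dy=-6->C
  (2,3):dx=+2,dy=+7->C; (2,4):dx=+1,dy=+3->C; (2,5):dx=-4,dy=-1->C; (3,4):dx=-1,dy=-4->C
  (3,5):dx=-6,dy=-8->C; (4,5):dx=-5,dy=-4->C
Step 2: C = 9, D = 1, total pairs = 10.
Step 3: tau = (C - D)/(n(n-1)/2) = (9 - 1)/10 = 0.800000.
Step 4: Exact two-sided p-value (enumerate n! = 120 permutations of y under H0): p = 0.083333.
Step 5: alpha = 0.05. fail to reject H0.

tau_b = 0.8000 (C=9, D=1), p = 0.083333, fail to reject H0.


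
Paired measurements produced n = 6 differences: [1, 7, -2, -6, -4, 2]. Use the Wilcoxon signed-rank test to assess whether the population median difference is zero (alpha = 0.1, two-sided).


Step 1: Drop any zero differences (none here) and take |d_i|.
|d| = [1, 7, 2, 6, 4, 2]
Step 2: Midrank |d_i| (ties get averaged ranks).
ranks: |1|->1, |7|->6, |2|->2.5, |6|->5, |4|->4, |2|->2.5
Step 3: Attach original signs; sum ranks with positive sign and with negative sign.
W+ = 1 + 6 + 2.5 = 9.5
W- = 2.5 + 5 + 4 = 11.5
(Check: W+ + W- = 21 should equal n(n+1)/2 = 21.)
Step 4: Test statistic W = min(W+, W-) = 9.5.
Step 5: Ties in |d|, so use the tie-corrected normal approximation.
        E[W] = n(n+1)/4 = 6*7/4 = 10.5.
        Tie groups: |d|=2 (t=2); sum(t^3 - t) = 6.
        Var[W] = n(n+1)(2n+1)/24 - sum(t^3-t)/48 = 546/24 - 6/48 = 22.625.
        z = (W - E[W]) / sqrt(Var[W]) = (9.5 - 10.5) / 4.7566 = -0.2102.
        Two-sided p = 2*Phi(z) = 0.833484.
Step 6: alpha = 0.1. fail to reject H0.

W+ = 9.5, W- = 11.5, W = min = 9.5, p = 0.833484, fail to reject H0.


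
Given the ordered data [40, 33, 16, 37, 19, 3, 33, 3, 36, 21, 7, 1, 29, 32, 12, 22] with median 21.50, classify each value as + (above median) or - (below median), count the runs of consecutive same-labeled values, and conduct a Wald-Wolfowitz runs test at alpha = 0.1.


Step 1: Compute median = 21.50; label A = above, B = below.
Labels in order: AABABBABABBBAABA  (n_A = 8, n_B = 8)
Step 2: Count runs R = 11.
Step 3: Under H0 (random ordering), E[R] = 2*n_A*n_B/(n_A+n_B) + 1 = 2*8*8/16 + 1 = 9.0000.
        Var[R] = 2*n_A*n_B*(2*n_A*n_B - n_A - n_B) / ((n_A+n_B)^2 * (n_A+n_B-1)) = 14336/3840 = 3.7333.
        SD[R] = 1.9322.
Step 4: Continuity-corrected z = (R - 0.5 - E[R]) / SD[R] = (11 - 0.5 - 9.0000) / 1.9322 = 0.7763.
Step 5: Two-sided p-value via normal approximation = 2*(1 - Phi(|z|)) = 0.437558.
Step 6: alpha = 0.1. fail to reject H0.

R = 11, z = 0.7763, p = 0.437558, fail to reject H0.


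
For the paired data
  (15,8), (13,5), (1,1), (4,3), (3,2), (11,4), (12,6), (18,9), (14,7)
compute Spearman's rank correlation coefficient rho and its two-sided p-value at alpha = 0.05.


Step 1: Rank x and y separately (midranks; no ties here).
rank(x): 15->8, 13->6, 1->1, 4->3, 3->2, 11->4, 12->5, 18->9, 14->7
rank(y): 8->8, 5->5, 1->1, 3->3, 2->2, 4->4, 6->6, 9->9, 7->7
Step 2: d_i = R_x(i) - R_y(i); compute d_i^2.
  (8-8)^2=0, (6-5)^2=1, (1-1)^2=0, (3-3)^2=0, (2-2)^2=0, (4-4)^2=0, (5-6)^2=1, (9-9)^2=0, (7-7)^2=0
sum(d^2) = 2.
Step 3: rho = 1 - 6*2 / (9*(9^2 - 1)) = 1 - 12/720 = 0.983333.
Step 4: Under H0, t = rho * sqrt((n-2)/(1-rho^2)) = 14.3096 ~ t(7).
Step 5: Two-sided p-value from the t-distribution with 7 df = 0.000002.
Step 6: alpha = 0.05. reject H0.

rho = 0.9833, p = 0.000002, reject H0 at alpha = 0.05.


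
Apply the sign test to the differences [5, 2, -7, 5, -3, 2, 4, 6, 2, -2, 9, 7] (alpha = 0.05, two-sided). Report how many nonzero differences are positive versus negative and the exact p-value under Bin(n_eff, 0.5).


Step 1: Discard zero differences. Original n = 12; n_eff = number of nonzero differences = 12.
Nonzero differences (with sign): +5, +2, -7, +5, -3, +2, +4, +6, +2, -2, +9, +7
Step 2: Count signs: positive = 9, negative = 3.
Step 3: Under H0: P(positive) = 0.5, so the number of positives S ~ Bin(12, 0.5).
Step 4: Two-sided exact p-value = sum of Bin(12,0.5) probabilities at or below the observed probability = 0.145996.
Step 5: alpha = 0.05. fail to reject H0.

n_eff = 12, pos = 9, neg = 3, p = 0.145996, fail to reject H0.


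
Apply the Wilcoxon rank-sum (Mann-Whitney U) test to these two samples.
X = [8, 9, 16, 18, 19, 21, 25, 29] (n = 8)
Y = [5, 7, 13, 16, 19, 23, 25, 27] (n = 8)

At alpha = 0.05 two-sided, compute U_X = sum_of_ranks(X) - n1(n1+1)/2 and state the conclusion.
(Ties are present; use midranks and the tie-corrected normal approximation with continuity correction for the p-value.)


Step 1: Combine and sort all 16 observations; assign midranks.
sorted (value, group): (5,Y), (7,Y), (8,X), (9,X), (13,Y), (16,X), (16,Y), (18,X), (19,X), (19,Y), (21,X), (23,Y), (25,X), (25,Y), (27,Y), (29,X)
ranks: 5->1, 7->2, 8->3, 9->4, 13->5, 16->6.5, 16->6.5, 18->8, 19->9.5, 19->9.5, 21->11, 23->12, 25->13.5, 25->13.5, 27->15, 29->16
Step 2: Rank sum for X: R1 = 3 + 4 + 6.5 + 8 + 9.5 + 11 + 13.5 + 16 = 71.5.
Step 3: U_X = R1 - n1(n1+1)/2 = 71.5 - 8*9/2 = 71.5 - 36 = 35.5.
       U_Y = n1*n2 - U_X = 64 - 35.5 = 28.5.
Step 4: Ties are present, so use the tie-corrected normal approximation (with continuity correction) for the p-value.
Step 5: p-value = 0.752184; compare to alpha = 0.05. fail to reject H0.

U_X = 35.5, p = 0.752184, fail to reject H0 at alpha = 0.05.


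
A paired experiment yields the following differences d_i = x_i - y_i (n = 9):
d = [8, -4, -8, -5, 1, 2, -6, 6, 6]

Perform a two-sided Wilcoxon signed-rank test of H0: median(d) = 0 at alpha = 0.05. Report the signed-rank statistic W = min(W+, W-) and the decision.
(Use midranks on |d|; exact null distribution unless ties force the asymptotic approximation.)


Step 1: Drop any zero differences (none here) and take |d_i|.
|d| = [8, 4, 8, 5, 1, 2, 6, 6, 6]
Step 2: Midrank |d_i| (ties get averaged ranks).
ranks: |8|->8.5, |4|->3, |8|->8.5, |5|->4, |1|->1, |2|->2, |6|->6, |6|->6, |6|->6
Step 3: Attach original signs; sum ranks with positive sign and with negative sign.
W+ = 8.5 + 1 + 2 + 6 + 6 = 23.5
W- = 3 + 8.5 + 4 + 6 = 21.5
(Check: W+ + W- = 45 should equal n(n+1)/2 = 45.)
Step 4: Test statistic W = min(W+, W-) = 21.5.
Step 5: Ties in |d|, so use the tie-corrected normal approximation.
        E[W] = n(n+1)/4 = 9*10/4 = 22.5.
        Tie groups: |d|=6 (t=3), |d|=8 (t=2); sum(t^3 - t) = 30.
        Var[W] = n(n+1)(2n+1)/24 - sum(t^3-t)/48 = 1710/24 - 30/48 = 70.625.
        z = (W - E[W]) / sqrt(Var[W]) = (21.5 - 22.5) / 8.4039 = -0.1190.
        Two-sided p = 2*Phi(z) = 0.905281.
Step 6: alpha = 0.05. fail to reject H0.

W+ = 23.5, W- = 21.5, W = min = 21.5, p = 0.905281, fail to reject H0.


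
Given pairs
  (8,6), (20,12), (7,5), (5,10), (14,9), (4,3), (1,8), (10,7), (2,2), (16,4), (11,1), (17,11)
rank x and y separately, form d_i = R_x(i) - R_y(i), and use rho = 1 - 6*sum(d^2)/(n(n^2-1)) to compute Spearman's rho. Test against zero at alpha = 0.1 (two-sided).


Step 1: Rank x and y separately (midranks; no ties here).
rank(x): 8->6, 20->12, 7->5, 5->4, 14->9, 4->3, 1->1, 10->7, 2->2, 16->10, 11->8, 17->11
rank(y): 6->6, 12->12, 5->5, 10->10, 9->9, 3->3, 8->8, 7->7, 2->2, 4->4, 1->1, 11->11
Step 2: d_i = R_x(i) - R_y(i); compute d_i^2.
  (6-6)^2=0, (12-12)^2=0, (5-5)^2=0, (4-10)^2=36, (9-9)^2=0, (3-3)^2=0, (1-8)^2=49, (7-7)^2=0, (2-2)^2=0, (10-4)^2=36, (8-1)^2=49, (11-11)^2=0
sum(d^2) = 170.
Step 3: rho = 1 - 6*170 / (12*(12^2 - 1)) = 1 - 1020/1716 = 0.405594.
Step 4: Under H0, t = rho * sqrt((n-2)/(1-rho^2)) = 1.4032 ~ t(10).
Step 5: Two-sided p-value from the t-distribution with 10 df = 0.190836.
Step 6: alpha = 0.1. fail to reject H0.

rho = 0.4056, p = 0.190836, fail to reject H0 at alpha = 0.1.


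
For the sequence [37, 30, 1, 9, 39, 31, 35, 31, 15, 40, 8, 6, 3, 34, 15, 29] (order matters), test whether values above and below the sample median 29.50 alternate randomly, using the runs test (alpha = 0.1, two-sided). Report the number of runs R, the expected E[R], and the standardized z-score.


Step 1: Compute median = 29.50; label A = above, B = below.
Labels in order: AABBAAAABABBBABB  (n_A = 8, n_B = 8)
Step 2: Count runs R = 8.
Step 3: Under H0 (random ordering), E[R] = 2*n_A*n_B/(n_A+n_B) + 1 = 2*8*8/16 + 1 = 9.0000.
        Var[R] = 2*n_A*n_B*(2*n_A*n_B - n_A - n_B) / ((n_A+n_B)^2 * (n_A+n_B-1)) = 14336/3840 = 3.7333.
        SD[R] = 1.9322.
Step 4: Continuity-corrected z = (R + 0.5 - E[R]) / SD[R] = (8 + 0.5 - 9.0000) / 1.9322 = -0.2588.
Step 5: Two-sided p-value via normal approximation = 2*(1 - Phi(|z|)) = 0.795809.
Step 6: alpha = 0.1. fail to reject H0.

R = 8, z = -0.2588, p = 0.795809, fail to reject H0.


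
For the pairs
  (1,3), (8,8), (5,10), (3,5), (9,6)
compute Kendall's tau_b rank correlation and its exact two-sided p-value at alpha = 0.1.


Step 1: Enumerate the 10 unordered pairs (i,j) with i<j and classify each by sign(x_j-x_i) * sign(y_j-y_i).
  (1,2):dx=+7,dy=+5->C; (1,3):dx=+4,dy=+7->C; (1,4):dx=+2,dy=+2->C; (1,5):dx=+8,dy=+3->C
  (2,3):dx=-3,dy=+2->D; (2,4):dx=-5,dy=-3->C; (2,5):dx=+1,dy=-2->D; (3,4):dx=-2,dy=-5->C
  (3,5):dx=+4,dy=-4->D; (4,5):dx=+6,dy=+1->C
Step 2: C = 7, D = 3, total pairs = 10.
Step 3: tau = (C - D)/(n(n-1)/2) = (7 - 3)/10 = 0.400000.
Step 4: Exact two-sided p-value (enumerate n! = 120 permutations of y under H0): p = 0.483333.
Step 5: alpha = 0.1. fail to reject H0.

tau_b = 0.4000 (C=7, D=3), p = 0.483333, fail to reject H0.


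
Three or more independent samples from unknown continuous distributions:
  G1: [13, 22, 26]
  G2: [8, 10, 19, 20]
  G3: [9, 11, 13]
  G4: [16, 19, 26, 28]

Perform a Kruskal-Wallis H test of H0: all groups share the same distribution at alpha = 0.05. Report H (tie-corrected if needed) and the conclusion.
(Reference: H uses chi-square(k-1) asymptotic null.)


Step 1: Combine all N = 14 observations and assign midranks.
sorted (value, group, rank): (8,G2,1), (9,G3,2), (10,G2,3), (11,G3,4), (13,G1,5.5), (13,G3,5.5), (16,G4,7), (19,G2,8.5), (19,G4,8.5), (20,G2,10), (22,G1,11), (26,G1,12.5), (26,G4,12.5), (28,G4,14)
Step 2: Sum ranks within each group.
R_1 = 29 (n_1 = 3)
R_2 = 22.5 (n_2 = 4)
R_3 = 11.5 (n_3 = 3)
R_4 = 42 (n_4 = 4)
Step 3: H = 12/(N(N+1)) * sum(R_i^2/n_i) - 3(N+1)
     = 12/(14*15) * (29^2/3 + 22.5^2/4 + 11.5^2/3 + 42^2/4) - 3*15
     = 0.057143 * 891.979 - 45
     = 5.970238.
Step 4: Ties present; correction factor C = 1 - 18/(14^3 - 14) = 0.993407. Corrected H = 5.970238 / 0.993407 = 6.009864.
Step 5: Under H0, H ~ chi^2(3); p-value = 0.111131.
Step 6: alpha = 0.05. fail to reject H0.

H = 6.0099, df = 3, p = 0.111131, fail to reject H0.


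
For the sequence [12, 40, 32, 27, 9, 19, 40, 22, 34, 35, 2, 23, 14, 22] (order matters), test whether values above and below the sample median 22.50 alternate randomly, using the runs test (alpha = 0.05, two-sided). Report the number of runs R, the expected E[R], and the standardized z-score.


Step 1: Compute median = 22.50; label A = above, B = below.
Labels in order: BAAABBABAABABB  (n_A = 7, n_B = 7)
Step 2: Count runs R = 9.
Step 3: Under H0 (random ordering), E[R] = 2*n_A*n_B/(n_A+n_B) + 1 = 2*7*7/14 + 1 = 8.0000.
        Var[R] = 2*n_A*n_B*(2*n_A*n_B - n_A - n_B) / ((n_A+n_B)^2 * (n_A+n_B-1)) = 8232/2548 = 3.2308.
        SD[R] = 1.7974.
Step 4: Continuity-corrected z = (R - 0.5 - E[R]) / SD[R] = (9 - 0.5 - 8.0000) / 1.7974 = 0.2782.
Step 5: Two-sided p-value via normal approximation = 2*(1 - Phi(|z|)) = 0.780879.
Step 6: alpha = 0.05. fail to reject H0.

R = 9, z = 0.2782, p = 0.780879, fail to reject H0.


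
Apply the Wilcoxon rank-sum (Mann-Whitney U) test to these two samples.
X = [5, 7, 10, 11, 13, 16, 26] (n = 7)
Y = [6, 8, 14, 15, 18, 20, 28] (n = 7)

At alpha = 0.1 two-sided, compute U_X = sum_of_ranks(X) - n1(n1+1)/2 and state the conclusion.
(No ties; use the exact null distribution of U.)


Step 1: Combine and sort all 14 observations; assign midranks.
sorted (value, group): (5,X), (6,Y), (7,X), (8,Y), (10,X), (11,X), (13,X), (14,Y), (15,Y), (16,X), (18,Y), (20,Y), (26,X), (28,Y)
ranks: 5->1, 6->2, 7->3, 8->4, 10->5, 11->6, 13->7, 14->8, 15->9, 16->10, 18->11, 20->12, 26->13, 28->14
Step 2: Rank sum for X: R1 = 1 + 3 + 5 + 6 + 7 + 10 + 13 = 45.
Step 3: U_X = R1 - n1(n1+1)/2 = 45 - 7*8/2 = 45 - 28 = 17.
       U_Y = n1*n2 - U_X = 49 - 17 = 32.
Step 4: No ties, so the exact null distribution of U (based on enumerating the C(14,7) = 3432 equally likely rank assignments) gives the two-sided p-value.
Step 5: p-value = 0.382867; compare to alpha = 0.1. fail to reject H0.

U_X = 17, p = 0.382867, fail to reject H0 at alpha = 0.1.


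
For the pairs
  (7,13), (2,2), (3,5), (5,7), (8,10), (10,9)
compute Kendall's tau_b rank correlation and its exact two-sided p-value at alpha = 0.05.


Step 1: Enumerate the 15 unordered pairs (i,j) with i<j and classify each by sign(x_j-x_i) * sign(y_j-y_i).
  (1,2):dx=-5,dy=-11->C; (1,3):dx=-4,dy=-8->C; (1,4):dx=-2,dy=-6->C; (1,5):dx=+1,dy=-3->D
  (1,6):dx=+3,dy=-4->D; (2,3):dx=+1,dy=+3->C; (2,4):dx=+3,dy=+5->C; (2,5):dx=+6,dy=+8->C
  (2,6):dx=+8,dy=+7->C; (3,4):dx=+2,dy=+2->C; (3,5):dx=+5,dy=+5->C; (3,6):dx=+7,dy=+4->C
  (4,5):dx=+3,dy=+3->C; (4,6):dx=+5,dy=+2->C; (5,6):dx=+2,dy=-1->D
Step 2: C = 12, D = 3, total pairs = 15.
Step 3: tau = (C - D)/(n(n-1)/2) = (12 - 3)/15 = 0.600000.
Step 4: Exact two-sided p-value (enumerate n! = 720 permutations of y under H0): p = 0.136111.
Step 5: alpha = 0.05. fail to reject H0.

tau_b = 0.6000 (C=12, D=3), p = 0.136111, fail to reject H0.


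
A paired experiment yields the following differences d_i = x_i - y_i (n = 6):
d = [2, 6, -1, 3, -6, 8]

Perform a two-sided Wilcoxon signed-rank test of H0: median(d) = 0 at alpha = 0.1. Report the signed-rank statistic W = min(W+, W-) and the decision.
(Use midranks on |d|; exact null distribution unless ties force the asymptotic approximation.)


Step 1: Drop any zero differences (none here) and take |d_i|.
|d| = [2, 6, 1, 3, 6, 8]
Step 2: Midrank |d_i| (ties get averaged ranks).
ranks: |2|->2, |6|->4.5, |1|->1, |3|->3, |6|->4.5, |8|->6
Step 3: Attach original signs; sum ranks with positive sign and with negative sign.
W+ = 2 + 4.5 + 3 + 6 = 15.5
W- = 1 + 4.5 = 5.5
(Check: W+ + W- = 21 should equal n(n+1)/2 = 21.)
Step 4: Test statistic W = min(W+, W-) = 5.5.
Step 5: Ties in |d|, so use the tie-corrected normal approximation.
        E[W] = n(n+1)/4 = 6*7/4 = 10.5.
        Tie groups: |d|=6 (t=2); sum(t^3 - t) = 6.
        Var[W] = n(n+1)(2n+1)/24 - sum(t^3-t)/48 = 546/24 - 6/48 = 22.625.
        z = (W - E[W]) / sqrt(Var[W]) = (5.5 - 10.5) / 4.7566 = -1.0512.
        Two-sided p = 2*Phi(z) = 0.293177.
Step 6: alpha = 0.1. fail to reject H0.

W+ = 15.5, W- = 5.5, W = min = 5.5, p = 0.293177, fail to reject H0.


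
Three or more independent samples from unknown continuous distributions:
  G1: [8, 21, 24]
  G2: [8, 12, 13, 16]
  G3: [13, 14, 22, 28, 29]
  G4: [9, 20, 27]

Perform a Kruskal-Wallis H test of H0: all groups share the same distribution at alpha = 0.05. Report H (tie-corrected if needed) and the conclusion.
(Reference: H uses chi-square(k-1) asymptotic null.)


Step 1: Combine all N = 15 observations and assign midranks.
sorted (value, group, rank): (8,G1,1.5), (8,G2,1.5), (9,G4,3), (12,G2,4), (13,G2,5.5), (13,G3,5.5), (14,G3,7), (16,G2,8), (20,G4,9), (21,G1,10), (22,G3,11), (24,G1,12), (27,G4,13), (28,G3,14), (29,G3,15)
Step 2: Sum ranks within each group.
R_1 = 23.5 (n_1 = 3)
R_2 = 19 (n_2 = 4)
R_3 = 52.5 (n_3 = 5)
R_4 = 25 (n_4 = 3)
Step 3: H = 12/(N(N+1)) * sum(R_i^2/n_i) - 3(N+1)
     = 12/(15*16) * (23.5^2/3 + 19^2/4 + 52.5^2/5 + 25^2/3) - 3*16
     = 0.050000 * 1033.92 - 48
     = 3.695833.
Step 4: Ties present; correction factor C = 1 - 12/(15^3 - 15) = 0.996429. Corrected H = 3.695833 / 0.996429 = 3.709080.
Step 5: Under H0, H ~ chi^2(3); p-value = 0.294640.
Step 6: alpha = 0.05. fail to reject H0.

H = 3.7091, df = 3, p = 0.294640, fail to reject H0.


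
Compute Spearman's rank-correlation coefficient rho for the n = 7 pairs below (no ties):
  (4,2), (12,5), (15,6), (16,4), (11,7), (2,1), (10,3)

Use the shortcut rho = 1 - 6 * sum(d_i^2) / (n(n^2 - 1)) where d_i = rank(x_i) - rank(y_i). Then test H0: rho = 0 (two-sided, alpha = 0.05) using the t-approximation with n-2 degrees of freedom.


Step 1: Rank x and y separately (midranks; no ties here).
rank(x): 4->2, 12->5, 15->6, 16->7, 11->4, 2->1, 10->3
rank(y): 2->2, 5->5, 6->6, 4->4, 7->7, 1->1, 3->3
Step 2: d_i = R_x(i) - R_y(i); compute d_i^2.
  (2-2)^2=0, (5-5)^2=0, (6-6)^2=0, (7-4)^2=9, (4-7)^2=9, (1-1)^2=0, (3-3)^2=0
sum(d^2) = 18.
Step 3: rho = 1 - 6*18 / (7*(7^2 - 1)) = 1 - 108/336 = 0.678571.
Step 4: Under H0, t = rho * sqrt((n-2)/(1-rho^2)) = 2.0657 ~ t(5).
Step 5: Two-sided p-value from the t-distribution with 5 df = 0.093750.
Step 6: alpha = 0.05. fail to reject H0.

rho = 0.6786, p = 0.093750, fail to reject H0 at alpha = 0.05.


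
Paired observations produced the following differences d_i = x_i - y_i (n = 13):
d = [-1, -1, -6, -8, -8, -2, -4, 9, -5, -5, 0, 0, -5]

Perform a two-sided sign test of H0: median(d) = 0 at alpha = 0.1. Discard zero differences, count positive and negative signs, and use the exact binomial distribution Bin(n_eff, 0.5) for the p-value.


Step 1: Discard zero differences. Original n = 13; n_eff = number of nonzero differences = 11.
Nonzero differences (with sign): -1, -1, -6, -8, -8, -2, -4, +9, -5, -5, -5
Step 2: Count signs: positive = 1, negative = 10.
Step 3: Under H0: P(positive) = 0.5, so the number of positives S ~ Bin(11, 0.5).
Step 4: Two-sided exact p-value = sum of Bin(11,0.5) probabilities at or below the observed probability = 0.011719.
Step 5: alpha = 0.1. reject H0.

n_eff = 11, pos = 1, neg = 10, p = 0.011719, reject H0.


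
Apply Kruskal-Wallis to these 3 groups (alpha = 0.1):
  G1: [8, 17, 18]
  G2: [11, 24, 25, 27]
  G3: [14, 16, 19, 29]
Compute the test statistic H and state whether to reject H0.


Step 1: Combine all N = 11 observations and assign midranks.
sorted (value, group, rank): (8,G1,1), (11,G2,2), (14,G3,3), (16,G3,4), (17,G1,5), (18,G1,6), (19,G3,7), (24,G2,8), (25,G2,9), (27,G2,10), (29,G3,11)
Step 2: Sum ranks within each group.
R_1 = 12 (n_1 = 3)
R_2 = 29 (n_2 = 4)
R_3 = 25 (n_3 = 4)
Step 3: H = 12/(N(N+1)) * sum(R_i^2/n_i) - 3(N+1)
     = 12/(11*12) * (12^2/3 + 29^2/4 + 25^2/4) - 3*12
     = 0.090909 * 414.5 - 36
     = 1.681818.
Step 4: No ties, so H is used without correction.
Step 5: Under H0, H ~ chi^2(2); p-value = 0.431318.
Step 6: alpha = 0.1. fail to reject H0.

H = 1.6818, df = 2, p = 0.431318, fail to reject H0.


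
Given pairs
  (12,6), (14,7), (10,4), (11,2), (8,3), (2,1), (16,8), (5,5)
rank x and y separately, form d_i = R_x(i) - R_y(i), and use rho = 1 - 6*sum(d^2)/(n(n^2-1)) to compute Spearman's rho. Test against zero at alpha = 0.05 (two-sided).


Step 1: Rank x and y separately (midranks; no ties here).
rank(x): 12->6, 14->7, 10->4, 11->5, 8->3, 2->1, 16->8, 5->2
rank(y): 6->6, 7->7, 4->4, 2->2, 3->3, 1->1, 8->8, 5->5
Step 2: d_i = R_x(i) - R_y(i); compute d_i^2.
  (6-6)^2=0, (7-7)^2=0, (4-4)^2=0, (5-2)^2=9, (3-3)^2=0, (1-1)^2=0, (8-8)^2=0, (2-5)^2=9
sum(d^2) = 18.
Step 3: rho = 1 - 6*18 / (8*(8^2 - 1)) = 1 - 108/504 = 0.785714.
Step 4: Under H0, t = rho * sqrt((n-2)/(1-rho^2)) = 3.1113 ~ t(6).
Step 5: Two-sided p-value from the t-distribution with 6 df = 0.020815.
Step 6: alpha = 0.05. reject H0.

rho = 0.7857, p = 0.020815, reject H0 at alpha = 0.05.
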